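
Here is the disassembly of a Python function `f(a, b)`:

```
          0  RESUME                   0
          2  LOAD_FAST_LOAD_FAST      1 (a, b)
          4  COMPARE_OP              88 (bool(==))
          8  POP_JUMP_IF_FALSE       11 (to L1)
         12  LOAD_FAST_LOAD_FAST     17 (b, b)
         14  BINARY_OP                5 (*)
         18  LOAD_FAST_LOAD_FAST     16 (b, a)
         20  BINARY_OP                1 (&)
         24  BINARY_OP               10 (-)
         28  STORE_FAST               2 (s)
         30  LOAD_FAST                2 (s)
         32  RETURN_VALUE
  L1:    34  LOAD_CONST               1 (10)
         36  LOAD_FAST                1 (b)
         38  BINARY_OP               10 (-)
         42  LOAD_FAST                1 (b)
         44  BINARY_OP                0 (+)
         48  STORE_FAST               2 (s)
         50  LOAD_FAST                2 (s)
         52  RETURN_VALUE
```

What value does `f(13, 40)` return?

10

LOAD_FAST_LOAD_FAST a,b → push 13,40. Stack: [13, 40]
COMPARE_OP bool(==) → 13 vs 40 = False. Stack: [False]
POP_JUMP_IF_FALSE → pop False; jump. Stack: []
LOAD_CONST → push 10. Stack: [10]
LOAD_FAST b → push 40. Stack: [10, 40]
BINARY_OP - → 10 - 40 = -30. Stack: [-30]
LOAD_FAST b → push 40. Stack: [-30, 40]
BINARY_OP + → -30 + 40 = 10. Stack: [10]
STORE_FAST s → s=10. Stack: []
LOAD_FAST s → push 10. Stack: [10]
RETURN_VALUE → return 10.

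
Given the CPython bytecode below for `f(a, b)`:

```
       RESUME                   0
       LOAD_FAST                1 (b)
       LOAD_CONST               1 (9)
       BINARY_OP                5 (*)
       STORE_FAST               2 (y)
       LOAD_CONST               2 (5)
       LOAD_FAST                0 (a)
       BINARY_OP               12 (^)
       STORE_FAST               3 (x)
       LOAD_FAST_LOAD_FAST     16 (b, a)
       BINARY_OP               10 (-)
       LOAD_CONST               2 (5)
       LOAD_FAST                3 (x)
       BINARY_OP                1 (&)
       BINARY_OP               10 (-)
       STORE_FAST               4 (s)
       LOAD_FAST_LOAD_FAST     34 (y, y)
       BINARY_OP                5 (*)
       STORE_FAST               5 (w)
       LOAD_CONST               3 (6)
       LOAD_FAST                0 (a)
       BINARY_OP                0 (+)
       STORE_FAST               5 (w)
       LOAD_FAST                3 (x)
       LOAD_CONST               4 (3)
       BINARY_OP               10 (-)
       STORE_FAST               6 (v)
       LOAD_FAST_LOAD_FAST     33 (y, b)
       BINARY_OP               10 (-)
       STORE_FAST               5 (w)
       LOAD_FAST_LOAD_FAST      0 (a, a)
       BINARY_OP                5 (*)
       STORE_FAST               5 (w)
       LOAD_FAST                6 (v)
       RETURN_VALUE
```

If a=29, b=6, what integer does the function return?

LOAD_FAST b → push 6. Stack: [6]
LOAD_CONST → push 9. Stack: [6, 9]
BINARY_OP * → 6 * 9 = 54. Stack: [54]
STORE_FAST y → y=54. Stack: []
LOAD_CONST → push 5. Stack: [5]
LOAD_FAST a → push 29. Stack: [5, 29]
BINARY_OP ^ → 5 ^ 29 = 24. Stack: [24]
STORE_FAST x → x=24. Stack: []
LOAD_FAST_LOAD_FAST b,a → push 6,29. Stack: [6, 29]
BINARY_OP - → 6 - 29 = -23. Stack: [-23]
LOAD_CONST → push 5. Stack: [-23, 5]
LOAD_FAST x → push 24. Stack: [-23, 5, 24]
BINARY_OP & → 5 & 24 = 0. Stack: [-23, 0]
BINARY_OP - → -23 - 0 = -23. Stack: [-23]
STORE_FAST s → s=-23. Stack: []
LOAD_FAST_LOAD_FAST y,y → push 54,54. Stack: [54, 54]
BINARY_OP * → 54 * 54 = 2916. Stack: [2916]
STORE_FAST w → w=2916. Stack: []
LOAD_CONST → push 6. Stack: [6]
LOAD_FAST a → push 29. Stack: [6, 29]
BINARY_OP + → 6 + 29 = 35. Stack: [35]
STORE_FAST w → w=35. Stack: []
LOAD_FAST x → push 24. Stack: [24]
LOAD_CONST → push 3. Stack: [24, 3]
BINARY_OP - → 24 - 3 = 21. Stack: [21]
STORE_FAST v → v=21. Stack: []
LOAD_FAST_LOAD_FAST y,b → push 54,6. Stack: [54, 6]
BINARY_OP - → 54 - 6 = 48. Stack: [48]
STORE_FAST w → w=48. Stack: []
LOAD_FAST_LOAD_FAST a,a → push 29,29. Stack: [29, 29]
BINARY_OP * → 29 * 29 = 841. Stack: [841]
STORE_FAST w → w=841. Stack: []
LOAD_FAST v → push 21. Stack: [21]
RETURN_VALUE → return 21.

21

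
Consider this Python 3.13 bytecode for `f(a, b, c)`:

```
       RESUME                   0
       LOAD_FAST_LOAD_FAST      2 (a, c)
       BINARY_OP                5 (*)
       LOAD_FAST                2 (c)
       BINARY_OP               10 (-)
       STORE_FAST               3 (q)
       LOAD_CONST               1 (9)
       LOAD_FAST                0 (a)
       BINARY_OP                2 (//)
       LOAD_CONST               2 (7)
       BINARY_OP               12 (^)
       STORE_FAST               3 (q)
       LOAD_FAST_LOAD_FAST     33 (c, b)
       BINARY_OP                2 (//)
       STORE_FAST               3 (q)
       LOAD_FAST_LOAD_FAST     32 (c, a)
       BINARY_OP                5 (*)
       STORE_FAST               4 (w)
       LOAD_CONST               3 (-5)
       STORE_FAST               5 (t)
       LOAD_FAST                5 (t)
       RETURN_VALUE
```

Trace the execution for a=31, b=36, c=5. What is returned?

LOAD_FAST_LOAD_FAST a,c → push 31,5. Stack: [31, 5]
BINARY_OP * → 31 * 5 = 155. Stack: [155]
LOAD_FAST c → push 5. Stack: [155, 5]
BINARY_OP - → 155 - 5 = 150. Stack: [150]
STORE_FAST q → q=150. Stack: []
LOAD_CONST → push 9. Stack: [9]
LOAD_FAST a → push 31. Stack: [9, 31]
BINARY_OP // → 9 // 31 = 0. Stack: [0]
LOAD_CONST → push 7. Stack: [0, 7]
BINARY_OP ^ → 0 ^ 7 = 7. Stack: [7]
STORE_FAST q → q=7. Stack: []
LOAD_FAST_LOAD_FAST c,b → push 5,36. Stack: [5, 36]
BINARY_OP // → 5 // 36 = 0. Stack: [0]
STORE_FAST q → q=0. Stack: []
LOAD_FAST_LOAD_FAST c,a → push 5,31. Stack: [5, 31]
BINARY_OP * → 5 * 31 = 155. Stack: [155]
STORE_FAST w → w=155. Stack: []
LOAD_CONST → push -5. Stack: [-5]
STORE_FAST t → t=-5. Stack: []
LOAD_FAST t → push -5. Stack: [-5]
RETURN_VALUE → return -5.

-5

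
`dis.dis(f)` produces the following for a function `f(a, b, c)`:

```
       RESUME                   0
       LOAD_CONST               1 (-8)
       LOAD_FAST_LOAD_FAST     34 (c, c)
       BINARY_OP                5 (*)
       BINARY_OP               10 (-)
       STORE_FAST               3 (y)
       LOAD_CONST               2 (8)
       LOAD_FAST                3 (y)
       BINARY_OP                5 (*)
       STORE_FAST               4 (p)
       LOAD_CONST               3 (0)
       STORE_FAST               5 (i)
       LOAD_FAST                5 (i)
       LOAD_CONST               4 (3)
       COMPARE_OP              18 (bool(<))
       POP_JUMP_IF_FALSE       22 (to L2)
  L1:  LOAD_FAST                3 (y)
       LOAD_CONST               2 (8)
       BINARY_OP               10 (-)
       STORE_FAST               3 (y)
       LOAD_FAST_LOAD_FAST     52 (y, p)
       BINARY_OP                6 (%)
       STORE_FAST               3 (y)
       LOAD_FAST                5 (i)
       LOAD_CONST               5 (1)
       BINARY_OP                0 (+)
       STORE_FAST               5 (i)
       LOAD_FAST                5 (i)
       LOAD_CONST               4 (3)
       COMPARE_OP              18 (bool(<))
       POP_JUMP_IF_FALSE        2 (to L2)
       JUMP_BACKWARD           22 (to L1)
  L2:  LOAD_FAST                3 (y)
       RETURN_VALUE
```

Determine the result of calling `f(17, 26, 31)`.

-993

LOAD_CONST → push -8. Stack: [-8]
LOAD_FAST_LOAD_FAST c,c → push 31,31. Stack: [-8, 31, 31]
BINARY_OP * → 31 * 31 = 961. Stack: [-8, 961]
BINARY_OP - → -8 - 961 = -969. Stack: [-969]
STORE_FAST y → y=-969. Stack: []
LOAD_CONST → push 8. Stack: [8]
LOAD_FAST y → push -969. Stack: [8, -969]
BINARY_OP * → 8 * -969 = -7752. Stack: [-7752]
STORE_FAST p → p=-7752. Stack: []
LOAD_CONST → push 0. Stack: [0]
STORE_FAST i → i=0. Stack: []
LOAD_FAST i → push 0. Stack: [0]
LOAD_CONST → push 3. Stack: [0, 3]
COMPARE_OP bool(<) → 0 vs 3 = True. Stack: [True]
POP_JUMP_IF_FALSE → pop True; no jump. Stack: []
LOAD_FAST y → push -969. Stack: [-969]
LOAD_CONST → push 8. Stack: [-969, 8]
BINARY_OP - → -969 - 8 = -977. Stack: [-977]
STORE_FAST y → y=-977. Stack: []
LOAD_FAST_LOAD_FAST y,p → push -977,-7752. Stack: [-977, -7752]
BINARY_OP % → -977 % -7752 = -977. Stack: [-977]
STORE_FAST y → y=-977. Stack: []
LOAD_FAST i → push 0. Stack: [0]
LOAD_CONST → push 1. Stack: [0, 1]
BINARY_OP + → 0 + 1 = 1. Stack: [1]
STORE_FAST i → i=1. Stack: []
LOAD_FAST i → push 1. Stack: [1]
LOAD_CONST → push 3. Stack: [1, 3]
COMPARE_OP bool(<) → 1 vs 3 = True. Stack: [True]
POP_JUMP_IF_FALSE → pop True; no jump. Stack: []
LOAD_FAST y → push -977. Stack: [-977]
LOAD_CONST → push 8. Stack: [-977, 8]
BINARY_OP - → -977 - 8 = -985. Stack: [-985]
STORE_FAST y → y=-985. Stack: []
LOAD_FAST_LOAD_FAST y,p → push -985,-7752. Stack: [-985, -7752]
BINARY_OP % → -985 % -7752 = -985. Stack: [-985]
STORE_FAST y → y=-985. Stack: []
LOAD_FAST i → push 1. Stack: [1]
LOAD_CONST → push 1. Stack: [1, 1]
BINARY_OP + → 1 + 1 = 2. Stack: [2]
STORE_FAST i → i=2. Stack: []
LOAD_FAST i → push 2. Stack: [2]
LOAD_CONST → push 3. Stack: [2, 3]
COMPARE_OP bool(<) → 2 vs 3 = True. Stack: [True]
POP_JUMP_IF_FALSE → pop True; no jump. Stack: []
LOAD_FAST y → push -985. Stack: [-985]
LOAD_CONST → push 8. Stack: [-985, 8]
BINARY_OP - → -985 - 8 = -993. Stack: [-993]
STORE_FAST y → y=-993. Stack: []
LOAD_FAST_LOAD_FAST y,p → push -993,-7752. Stack: [-993, -7752]
BINARY_OP % → -993 % -7752 = -993. Stack: [-993]
STORE_FAST y → y=-993. Stack: []
LOAD_FAST i → push 2. Stack: [2]
LOAD_CONST → push 1. Stack: [2, 1]
BINARY_OP + → 2 + 1 = 3. Stack: [3]
STORE_FAST i → i=3. Stack: []
LOAD_FAST i → push 3. Stack: [3]
LOAD_CONST → push 3. Stack: [3, 3]
COMPARE_OP bool(<) → 3 vs 3 = False. Stack: [False]
POP_JUMP_IF_FALSE → pop False; jump. Stack: []
LOAD_FAST y → push -993. Stack: [-993]
RETURN_VALUE → return -993.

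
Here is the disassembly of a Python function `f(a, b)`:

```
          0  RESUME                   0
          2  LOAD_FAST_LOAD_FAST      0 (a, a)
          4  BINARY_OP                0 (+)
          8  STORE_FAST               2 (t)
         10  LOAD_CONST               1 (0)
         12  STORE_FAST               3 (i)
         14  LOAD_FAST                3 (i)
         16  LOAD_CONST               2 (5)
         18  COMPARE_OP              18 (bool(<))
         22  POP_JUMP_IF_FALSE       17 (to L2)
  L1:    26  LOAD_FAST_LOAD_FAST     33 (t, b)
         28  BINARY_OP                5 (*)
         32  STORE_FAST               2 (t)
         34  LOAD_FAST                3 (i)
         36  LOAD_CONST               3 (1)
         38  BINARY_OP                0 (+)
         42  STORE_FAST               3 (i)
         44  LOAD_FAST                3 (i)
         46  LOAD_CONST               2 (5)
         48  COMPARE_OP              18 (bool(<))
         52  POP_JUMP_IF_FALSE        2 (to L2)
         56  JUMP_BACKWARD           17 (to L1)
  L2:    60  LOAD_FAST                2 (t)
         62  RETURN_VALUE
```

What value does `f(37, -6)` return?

LOAD_FAST_LOAD_FAST a,a → push 37,37
BINARY_OP + → 37 + 37 = 74
STORE_FAST t → t=74
LOAD_CONST → push 0
STORE_FAST i → i=0
LOAD_FAST i → push 0
LOAD_CONST → push 5
COMPARE_OP bool(<) → 0 vs 5 = True
POP_JUMP_IF_FALSE → pop True; no jump
LOAD_FAST_LOAD_FAST t,b → push 74,-6
BINARY_OP * → 74 * -6 = -444
STORE_FAST t → t=-444
LOAD_FAST i → push 0
LOAD_CONST → push 1
BINARY_OP + → 0 + 1 = 1
STORE_FAST i → i=1
LOAD_FAST i → push 1
LOAD_CONST → push 5
COMPARE_OP bool(<) → 1 vs 5 = True
POP_JUMP_IF_FALSE → pop True; no jump
LOAD_FAST_LOAD_FAST t,b → push -444,-6
BINARY_OP * → -444 * -6 = 2664
STORE_FAST t → t=2664
LOAD_FAST i → push 1
LOAD_CONST → push 1
BINARY_OP + → 1 + 1 = 2
STORE_FAST i → i=2
LOAD_FAST i → push 2
LOAD_CONST → push 5
COMPARE_OP bool(<) → 2 vs 5 = True
POP_JUMP_IF_FALSE → pop True; no jump
LOAD_FAST_LOAD_FAST t,b → push 2664,-6
BINARY_OP * → 2664 * -6 = -15984
STORE_FAST t → t=-15984
LOAD_FAST i → push 2
LOAD_CONST → push 1
BINARY_OP + → 2 + 1 = 3
STORE_FAST i → i=3
LOAD_FAST i → push 3
LOAD_CONST → push 5
COMPARE_OP bool(<) → 3 vs 5 = True
POP_JUMP_IF_FALSE → pop True; no jump
LOAD_FAST_LOAD_FAST t,b → push -15984,-6
BINARY_OP * → -15984 * -6 = 95904
STORE_FAST t → t=95904
LOAD_FAST i → push 3
LOAD_CONST → push 1
BINARY_OP + → 3 + 1 = 4
STORE_FAST i → i=4
LOAD_FAST i → push 4
LOAD_CONST → push 5
COMPARE_OP bool(<) → 4 vs 5 = True
POP_JUMP_IF_FALSE → pop True; no jump
LOAD_FAST_LOAD_FAST t,b → push 95904,-6
BINARY_OP * → 95904 * -6 = -575424
STORE_FAST t → t=-575424
LOAD_FAST i → push 4
LOAD_CONST → push 1
BINARY_OP + → 4 + 1 = 5
STORE_FAST i → i=5
LOAD_FAST i → push 5
LOAD_CONST → push 5
COMPARE_OP bool(<) → 5 vs 5 = False
POP_JUMP_IF_FALSE → pop False; jump
LOAD_FAST t → push -575424
RETURN_VALUE → return -575424.

-575424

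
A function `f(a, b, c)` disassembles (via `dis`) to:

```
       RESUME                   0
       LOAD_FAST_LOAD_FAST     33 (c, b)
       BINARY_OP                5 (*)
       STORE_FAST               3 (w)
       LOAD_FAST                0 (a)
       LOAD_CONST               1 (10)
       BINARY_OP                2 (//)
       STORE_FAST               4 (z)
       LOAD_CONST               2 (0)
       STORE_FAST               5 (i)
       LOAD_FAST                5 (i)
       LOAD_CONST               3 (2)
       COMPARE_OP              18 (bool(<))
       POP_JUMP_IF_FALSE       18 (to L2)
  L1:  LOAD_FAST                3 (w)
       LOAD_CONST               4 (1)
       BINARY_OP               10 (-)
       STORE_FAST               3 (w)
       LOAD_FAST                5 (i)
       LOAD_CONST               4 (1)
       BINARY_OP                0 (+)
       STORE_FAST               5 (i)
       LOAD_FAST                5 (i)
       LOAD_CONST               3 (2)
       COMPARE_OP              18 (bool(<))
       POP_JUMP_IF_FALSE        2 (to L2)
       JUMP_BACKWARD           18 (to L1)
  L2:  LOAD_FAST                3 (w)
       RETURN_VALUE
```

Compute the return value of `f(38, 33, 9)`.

LOAD_FAST_LOAD_FAST c,b → push 9,33. Stack: [9, 33]
BINARY_OP * → 9 * 33 = 297. Stack: [297]
STORE_FAST w → w=297. Stack: []
LOAD_FAST a → push 38. Stack: [38]
LOAD_CONST → push 10. Stack: [38, 10]
BINARY_OP // → 38 // 10 = 3. Stack: [3]
STORE_FAST z → z=3. Stack: []
LOAD_CONST → push 0. Stack: [0]
STORE_FAST i → i=0. Stack: []
LOAD_FAST i → push 0. Stack: [0]
LOAD_CONST → push 2. Stack: [0, 2]
COMPARE_OP bool(<) → 0 vs 2 = True. Stack: [True]
POP_JUMP_IF_FALSE → pop True; no jump. Stack: []
LOAD_FAST w → push 297. Stack: [297]
LOAD_CONST → push 1. Stack: [297, 1]
BINARY_OP - → 297 - 1 = 296. Stack: [296]
STORE_FAST w → w=296. Stack: []
LOAD_FAST i → push 0. Stack: [0]
LOAD_CONST → push 1. Stack: [0, 1]
BINARY_OP + → 0 + 1 = 1. Stack: [1]
STORE_FAST i → i=1. Stack: []
LOAD_FAST i → push 1. Stack: [1]
LOAD_CONST → push 2. Stack: [1, 2]
COMPARE_OP bool(<) → 1 vs 2 = True. Stack: [True]
POP_JUMP_IF_FALSE → pop True; no jump. Stack: []
LOAD_FAST w → push 296. Stack: [296]
LOAD_CONST → push 1. Stack: [296, 1]
BINARY_OP - → 296 - 1 = 295. Stack: [295]
STORE_FAST w → w=295. Stack: []
LOAD_FAST i → push 1. Stack: [1]
LOAD_CONST → push 1. Stack: [1, 1]
BINARY_OP + → 1 + 1 = 2. Stack: [2]
STORE_FAST i → i=2. Stack: []
LOAD_FAST i → push 2. Stack: [2]
LOAD_CONST → push 2. Stack: [2, 2]
COMPARE_OP bool(<) → 2 vs 2 = False. Stack: [False]
POP_JUMP_IF_FALSE → pop False; jump. Stack: []
LOAD_FAST w → push 295. Stack: [295]
RETURN_VALUE → return 295.

295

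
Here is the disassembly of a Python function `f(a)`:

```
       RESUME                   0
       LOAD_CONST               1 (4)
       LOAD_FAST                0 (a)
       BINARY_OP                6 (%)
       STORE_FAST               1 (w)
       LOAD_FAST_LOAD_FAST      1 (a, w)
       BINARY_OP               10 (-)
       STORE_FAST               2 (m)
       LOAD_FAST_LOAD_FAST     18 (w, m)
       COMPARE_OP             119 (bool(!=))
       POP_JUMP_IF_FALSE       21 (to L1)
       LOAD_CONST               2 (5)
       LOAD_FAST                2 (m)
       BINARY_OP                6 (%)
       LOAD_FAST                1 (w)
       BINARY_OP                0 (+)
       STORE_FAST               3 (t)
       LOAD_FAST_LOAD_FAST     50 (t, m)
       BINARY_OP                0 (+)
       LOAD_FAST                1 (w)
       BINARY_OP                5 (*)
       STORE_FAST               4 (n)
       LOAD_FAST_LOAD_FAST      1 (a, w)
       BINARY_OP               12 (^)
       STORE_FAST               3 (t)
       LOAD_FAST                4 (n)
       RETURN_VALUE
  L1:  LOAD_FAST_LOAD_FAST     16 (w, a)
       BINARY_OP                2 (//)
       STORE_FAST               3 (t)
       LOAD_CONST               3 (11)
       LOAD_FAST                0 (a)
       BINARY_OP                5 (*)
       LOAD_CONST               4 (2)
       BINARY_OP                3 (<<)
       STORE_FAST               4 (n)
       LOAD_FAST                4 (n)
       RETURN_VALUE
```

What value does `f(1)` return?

LOAD_CONST → push 4. Stack: [4]
LOAD_FAST a → push 1. Stack: [4, 1]
BINARY_OP % → 4 % 1 = 0. Stack: [0]
STORE_FAST w → w=0. Stack: []
LOAD_FAST_LOAD_FAST a,w → push 1,0. Stack: [1, 0]
BINARY_OP - → 1 - 0 = 1. Stack: [1]
STORE_FAST m → m=1. Stack: []
LOAD_FAST_LOAD_FAST w,m → push 0,1. Stack: [0, 1]
COMPARE_OP bool(!=) → 0 vs 1 = True. Stack: [True]
POP_JUMP_IF_FALSE → pop True; no jump. Stack: []
LOAD_CONST → push 5. Stack: [5]
LOAD_FAST m → push 1. Stack: [5, 1]
BINARY_OP % → 5 % 1 = 0. Stack: [0]
LOAD_FAST w → push 0. Stack: [0, 0]
BINARY_OP + → 0 + 0 = 0. Stack: [0]
STORE_FAST t → t=0. Stack: []
LOAD_FAST_LOAD_FAST t,m → push 0,1. Stack: [0, 1]
BINARY_OP + → 0 + 1 = 1. Stack: [1]
LOAD_FAST w → push 0. Stack: [1, 0]
BINARY_OP * → 1 * 0 = 0. Stack: [0]
STORE_FAST n → n=0. Stack: []
LOAD_FAST_LOAD_FAST a,w → push 1,0. Stack: [1, 0]
BINARY_OP ^ → 1 ^ 0 = 1. Stack: [1]
STORE_FAST t → t=1. Stack: []
LOAD_FAST n → push 0. Stack: [0]
RETURN_VALUE → return 0.

0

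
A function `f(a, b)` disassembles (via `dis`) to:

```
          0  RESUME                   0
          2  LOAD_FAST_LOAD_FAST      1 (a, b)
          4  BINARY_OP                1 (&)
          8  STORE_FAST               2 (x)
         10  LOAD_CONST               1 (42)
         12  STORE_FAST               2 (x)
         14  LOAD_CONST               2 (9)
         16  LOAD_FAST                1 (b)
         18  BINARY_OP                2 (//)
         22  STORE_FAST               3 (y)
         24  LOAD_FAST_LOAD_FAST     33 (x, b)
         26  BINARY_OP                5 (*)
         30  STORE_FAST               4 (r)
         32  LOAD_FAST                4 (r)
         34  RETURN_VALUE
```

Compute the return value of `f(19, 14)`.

588

LOAD_FAST_LOAD_FAST a,b → push 19,14. Stack: [19, 14]
BINARY_OP & → 19 & 14 = 2. Stack: [2]
STORE_FAST x → x=2. Stack: []
LOAD_CONST → push 42. Stack: [42]
STORE_FAST x → x=42. Stack: []
LOAD_CONST → push 9. Stack: [9]
LOAD_FAST b → push 14. Stack: [9, 14]
BINARY_OP // → 9 // 14 = 0. Stack: [0]
STORE_FAST y → y=0. Stack: []
LOAD_FAST_LOAD_FAST x,b → push 42,14. Stack: [42, 14]
BINARY_OP * → 42 * 14 = 588. Stack: [588]
STORE_FAST r → r=588. Stack: []
LOAD_FAST r → push 588. Stack: [588]
RETURN_VALUE → return 588.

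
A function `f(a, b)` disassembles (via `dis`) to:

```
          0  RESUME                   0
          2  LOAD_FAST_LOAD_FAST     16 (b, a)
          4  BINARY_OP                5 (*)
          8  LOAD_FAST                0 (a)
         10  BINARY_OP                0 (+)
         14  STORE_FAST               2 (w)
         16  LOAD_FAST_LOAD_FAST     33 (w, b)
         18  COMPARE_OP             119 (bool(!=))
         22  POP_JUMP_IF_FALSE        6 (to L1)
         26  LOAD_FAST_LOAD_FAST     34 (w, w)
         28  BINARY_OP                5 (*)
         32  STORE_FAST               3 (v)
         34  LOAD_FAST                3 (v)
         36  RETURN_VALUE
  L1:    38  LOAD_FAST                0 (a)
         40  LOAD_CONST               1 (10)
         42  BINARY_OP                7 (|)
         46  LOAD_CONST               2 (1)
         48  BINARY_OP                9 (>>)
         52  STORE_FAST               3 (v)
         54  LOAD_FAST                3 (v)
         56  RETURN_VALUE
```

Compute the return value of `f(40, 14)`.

360000

LOAD_FAST_LOAD_FAST b,a → push 14,40. Stack: [14, 40]
BINARY_OP * → 14 * 40 = 560. Stack: [560]
LOAD_FAST a → push 40. Stack: [560, 40]
BINARY_OP + → 560 + 40 = 600. Stack: [600]
STORE_FAST w → w=600. Stack: []
LOAD_FAST_LOAD_FAST w,b → push 600,14. Stack: [600, 14]
COMPARE_OP bool(!=) → 600 vs 14 = True. Stack: [True]
POP_JUMP_IF_FALSE → pop True; no jump. Stack: []
LOAD_FAST_LOAD_FAST w,w → push 600,600. Stack: [600, 600]
BINARY_OP * → 600 * 600 = 360000. Stack: [360000]
STORE_FAST v → v=360000. Stack: []
LOAD_FAST v → push 360000. Stack: [360000]
RETURN_VALUE → return 360000.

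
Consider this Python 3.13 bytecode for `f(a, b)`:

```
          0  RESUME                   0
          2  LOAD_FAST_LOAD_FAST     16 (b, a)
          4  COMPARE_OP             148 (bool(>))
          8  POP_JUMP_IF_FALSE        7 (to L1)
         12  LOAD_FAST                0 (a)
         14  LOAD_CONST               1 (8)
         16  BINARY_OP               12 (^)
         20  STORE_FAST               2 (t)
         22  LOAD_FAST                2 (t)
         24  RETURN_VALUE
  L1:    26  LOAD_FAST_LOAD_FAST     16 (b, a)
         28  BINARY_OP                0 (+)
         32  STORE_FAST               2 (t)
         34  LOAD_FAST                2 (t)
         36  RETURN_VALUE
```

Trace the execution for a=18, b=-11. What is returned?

LOAD_FAST_LOAD_FAST b,a → push -11,18. Stack: [-11, 18]
COMPARE_OP bool(>) → -11 vs 18 = False. Stack: [False]
POP_JUMP_IF_FALSE → pop False; jump. Stack: []
LOAD_FAST_LOAD_FAST b,a → push -11,18. Stack: [-11, 18]
BINARY_OP + → -11 + 18 = 7. Stack: [7]
STORE_FAST t → t=7. Stack: []
LOAD_FAST t → push 7. Stack: [7]
RETURN_VALUE → return 7.

7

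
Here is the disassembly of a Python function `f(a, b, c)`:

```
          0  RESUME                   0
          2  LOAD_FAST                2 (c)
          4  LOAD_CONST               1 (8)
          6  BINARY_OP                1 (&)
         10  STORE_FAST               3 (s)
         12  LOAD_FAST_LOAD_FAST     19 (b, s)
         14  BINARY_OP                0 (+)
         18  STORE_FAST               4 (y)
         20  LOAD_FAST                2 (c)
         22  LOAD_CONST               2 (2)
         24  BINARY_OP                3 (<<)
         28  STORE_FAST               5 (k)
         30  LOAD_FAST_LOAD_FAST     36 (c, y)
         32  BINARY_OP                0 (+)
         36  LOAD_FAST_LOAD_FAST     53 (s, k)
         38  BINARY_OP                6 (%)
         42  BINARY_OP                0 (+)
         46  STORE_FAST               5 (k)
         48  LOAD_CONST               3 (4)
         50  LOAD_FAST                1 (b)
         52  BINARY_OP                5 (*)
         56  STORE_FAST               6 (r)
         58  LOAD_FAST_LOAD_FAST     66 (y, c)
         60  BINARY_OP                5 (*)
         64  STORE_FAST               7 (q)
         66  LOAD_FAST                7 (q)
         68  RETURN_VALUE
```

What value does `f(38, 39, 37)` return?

LOAD_FAST c → push 37. Stack: [37]
LOAD_CONST → push 8. Stack: [37, 8]
BINARY_OP & → 37 & 8 = 0. Stack: [0]
STORE_FAST s → s=0. Stack: []
LOAD_FAST_LOAD_FAST b,s → push 39,0. Stack: [39, 0]
BINARY_OP + → 39 + 0 = 39. Stack: [39]
STORE_FAST y → y=39. Stack: []
LOAD_FAST c → push 37. Stack: [37]
LOAD_CONST → push 2. Stack: [37, 2]
BINARY_OP << → 37 << 2 = 148. Stack: [148]
STORE_FAST k → k=148. Stack: []
LOAD_FAST_LOAD_FAST c,y → push 37,39. Stack: [37, 39]
BINARY_OP + → 37 + 39 = 76. Stack: [76]
LOAD_FAST_LOAD_FAST s,k → push 0,148. Stack: [76, 0, 148]
BINARY_OP % → 0 % 148 = 0. Stack: [76, 0]
BINARY_OP + → 76 + 0 = 76. Stack: [76]
STORE_FAST k → k=76. Stack: []
LOAD_CONST → push 4. Stack: [4]
LOAD_FAST b → push 39. Stack: [4, 39]
BINARY_OP * → 4 * 39 = 156. Stack: [156]
STORE_FAST r → r=156. Stack: []
LOAD_FAST_LOAD_FAST y,c → push 39,37. Stack: [39, 37]
BINARY_OP * → 39 * 37 = 1443. Stack: [1443]
STORE_FAST q → q=1443. Stack: []
LOAD_FAST q → push 1443. Stack: [1443]
RETURN_VALUE → return 1443.

1443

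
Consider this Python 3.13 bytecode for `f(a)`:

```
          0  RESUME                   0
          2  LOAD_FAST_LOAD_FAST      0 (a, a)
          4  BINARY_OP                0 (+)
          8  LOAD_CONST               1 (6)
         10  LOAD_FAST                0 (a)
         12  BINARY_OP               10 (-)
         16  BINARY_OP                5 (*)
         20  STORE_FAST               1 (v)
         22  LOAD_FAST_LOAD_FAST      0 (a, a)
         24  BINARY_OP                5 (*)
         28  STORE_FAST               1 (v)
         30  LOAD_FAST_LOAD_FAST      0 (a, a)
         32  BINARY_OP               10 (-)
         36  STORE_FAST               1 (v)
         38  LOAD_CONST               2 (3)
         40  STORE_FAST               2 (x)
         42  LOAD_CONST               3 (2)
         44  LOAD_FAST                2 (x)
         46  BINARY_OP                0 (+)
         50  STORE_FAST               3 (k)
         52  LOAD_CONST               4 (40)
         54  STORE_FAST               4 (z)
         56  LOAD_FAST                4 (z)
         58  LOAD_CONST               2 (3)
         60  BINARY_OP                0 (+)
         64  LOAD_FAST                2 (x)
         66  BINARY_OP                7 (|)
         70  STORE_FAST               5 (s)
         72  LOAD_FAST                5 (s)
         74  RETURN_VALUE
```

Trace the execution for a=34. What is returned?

LOAD_FAST_LOAD_FAST a,a → push 34,34. Stack: [34, 34]
BINARY_OP + → 34 + 34 = 68. Stack: [68]
LOAD_CONST → push 6. Stack: [68, 6]
LOAD_FAST a → push 34. Stack: [68, 6, 34]
BINARY_OP - → 6 - 34 = -28. Stack: [68, -28]
BINARY_OP * → 68 * -28 = -1904. Stack: [-1904]
STORE_FAST v → v=-1904. Stack: []
LOAD_FAST_LOAD_FAST a,a → push 34,34. Stack: [34, 34]
BINARY_OP * → 34 * 34 = 1156. Stack: [1156]
STORE_FAST v → v=1156. Stack: []
LOAD_FAST_LOAD_FAST a,a → push 34,34. Stack: [34, 34]
BINARY_OP - → 34 - 34 = 0. Stack: [0]
STORE_FAST v → v=0. Stack: []
LOAD_CONST → push 3. Stack: [3]
STORE_FAST x → x=3. Stack: []
LOAD_CONST → push 2. Stack: [2]
LOAD_FAST x → push 3. Stack: [2, 3]
BINARY_OP + → 2 + 3 = 5. Stack: [5]
STORE_FAST k → k=5. Stack: []
LOAD_CONST → push 40. Stack: [40]
STORE_FAST z → z=40. Stack: []
LOAD_FAST z → push 40. Stack: [40]
LOAD_CONST → push 3. Stack: [40, 3]
BINARY_OP + → 40 + 3 = 43. Stack: [43]
LOAD_FAST x → push 3. Stack: [43, 3]
BINARY_OP | → 43 | 3 = 43. Stack: [43]
STORE_FAST s → s=43. Stack: []
LOAD_FAST s → push 43. Stack: [43]
RETURN_VALUE → return 43.

43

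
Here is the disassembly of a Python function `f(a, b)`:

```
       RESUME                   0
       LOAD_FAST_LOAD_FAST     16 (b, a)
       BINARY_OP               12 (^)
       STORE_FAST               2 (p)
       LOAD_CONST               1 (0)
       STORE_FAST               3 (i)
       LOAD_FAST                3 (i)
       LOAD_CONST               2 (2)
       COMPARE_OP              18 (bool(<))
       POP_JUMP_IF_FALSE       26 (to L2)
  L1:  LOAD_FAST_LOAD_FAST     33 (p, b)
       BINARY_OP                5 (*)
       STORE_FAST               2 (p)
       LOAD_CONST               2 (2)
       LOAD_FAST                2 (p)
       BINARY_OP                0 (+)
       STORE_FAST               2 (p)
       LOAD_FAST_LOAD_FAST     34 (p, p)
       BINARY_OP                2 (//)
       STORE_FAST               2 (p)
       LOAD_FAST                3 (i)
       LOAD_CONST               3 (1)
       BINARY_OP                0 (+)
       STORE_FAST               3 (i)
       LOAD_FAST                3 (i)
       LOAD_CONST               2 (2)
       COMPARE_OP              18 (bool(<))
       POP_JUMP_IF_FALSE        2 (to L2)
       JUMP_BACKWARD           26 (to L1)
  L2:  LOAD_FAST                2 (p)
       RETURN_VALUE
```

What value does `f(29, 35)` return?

LOAD_FAST_LOAD_FAST b,a → push 35,29. Stack: [35, 29]
BINARY_OP ^ → 35 ^ 29 = 62. Stack: [62]
STORE_FAST p → p=62. Stack: []
LOAD_CONST → push 0. Stack: [0]
STORE_FAST i → i=0. Stack: []
LOAD_FAST i → push 0. Stack: [0]
LOAD_CONST → push 2. Stack: [0, 2]
COMPARE_OP bool(<) → 0 vs 2 = True. Stack: [True]
POP_JUMP_IF_FALSE → pop True; no jump. Stack: []
LOAD_FAST_LOAD_FAST p,b → push 62,35. Stack: [62, 35]
BINARY_OP * → 62 * 35 = 2170. Stack: [2170]
STORE_FAST p → p=2170. Stack: []
LOAD_CONST → push 2. Stack: [2]
LOAD_FAST p → push 2170. Stack: [2, 2170]
BINARY_OP + → 2 + 2170 = 2172. Stack: [2172]
STORE_FAST p → p=2172. Stack: []
LOAD_FAST_LOAD_FAST p,p → push 2172,2172. Stack: [2172, 2172]
BINARY_OP // → 2172 // 2172 = 1. Stack: [1]
STORE_FAST p → p=1. Stack: []
LOAD_FAST i → push 0. Stack: [0]
LOAD_CONST → push 1. Stack: [0, 1]
BINARY_OP + → 0 + 1 = 1. Stack: [1]
STORE_FAST i → i=1. Stack: []
LOAD_FAST i → push 1. Stack: [1]
LOAD_CONST → push 2. Stack: [1, 2]
COMPARE_OP bool(<) → 1 vs 2 = True. Stack: [True]
POP_JUMP_IF_FALSE → pop True; no jump. Stack: []
LOAD_FAST_LOAD_FAST p,b → push 1,35. Stack: [1, 35]
BINARY_OP * → 1 * 35 = 35. Stack: [35]
STORE_FAST p → p=35. Stack: []
LOAD_CONST → push 2. Stack: [2]
LOAD_FAST p → push 35. Stack: [2, 35]
BINARY_OP + → 2 + 35 = 37. Stack: [37]
STORE_FAST p → p=37. Stack: []
LOAD_FAST_LOAD_FAST p,p → push 37,37. Stack: [37, 37]
BINARY_OP // → 37 // 37 = 1. Stack: [1]
STORE_FAST p → p=1. Stack: []
LOAD_FAST i → push 1. Stack: [1]
LOAD_CONST → push 1. Stack: [1, 1]
BINARY_OP + → 1 + 1 = 2. Stack: [2]
STORE_FAST i → i=2. Stack: []
LOAD_FAST i → push 2. Stack: [2]
LOAD_CONST → push 2. Stack: [2, 2]
COMPARE_OP bool(<) → 2 vs 2 = False. Stack: [False]
POP_JUMP_IF_FALSE → pop False; jump. Stack: []
LOAD_FAST p → push 1. Stack: [1]
RETURN_VALUE → return 1.

1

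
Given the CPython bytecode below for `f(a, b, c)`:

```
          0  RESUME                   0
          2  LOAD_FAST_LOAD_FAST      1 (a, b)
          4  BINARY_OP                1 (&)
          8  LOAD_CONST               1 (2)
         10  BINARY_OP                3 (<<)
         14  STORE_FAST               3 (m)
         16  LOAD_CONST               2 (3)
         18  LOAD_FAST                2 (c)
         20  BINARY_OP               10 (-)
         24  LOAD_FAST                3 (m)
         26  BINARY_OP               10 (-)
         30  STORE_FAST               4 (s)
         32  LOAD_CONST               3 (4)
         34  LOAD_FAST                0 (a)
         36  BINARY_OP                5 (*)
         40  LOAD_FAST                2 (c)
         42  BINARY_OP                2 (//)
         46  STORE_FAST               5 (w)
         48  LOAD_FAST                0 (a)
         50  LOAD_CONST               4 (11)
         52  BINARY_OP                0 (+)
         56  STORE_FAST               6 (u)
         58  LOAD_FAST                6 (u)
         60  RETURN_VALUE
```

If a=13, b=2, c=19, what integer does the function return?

24

LOAD_FAST_LOAD_FAST a,b → push 13,2. Stack: [13, 2]
BINARY_OP & → 13 & 2 = 0. Stack: [0]
LOAD_CONST → push 2. Stack: [0, 2]
BINARY_OP << → 0 << 2 = 0. Stack: [0]
STORE_FAST m → m=0. Stack: []
LOAD_CONST → push 3. Stack: [3]
LOAD_FAST c → push 19. Stack: [3, 19]
BINARY_OP - → 3 - 19 = -16. Stack: [-16]
LOAD_FAST m → push 0. Stack: [-16, 0]
BINARY_OP - → -16 - 0 = -16. Stack: [-16]
STORE_FAST s → s=-16. Stack: []
LOAD_CONST → push 4. Stack: [4]
LOAD_FAST a → push 13. Stack: [4, 13]
BINARY_OP * → 4 * 13 = 52. Stack: [52]
LOAD_FAST c → push 19. Stack: [52, 19]
BINARY_OP // → 52 // 19 = 2. Stack: [2]
STORE_FAST w → w=2. Stack: []
LOAD_FAST a → push 13. Stack: [13]
LOAD_CONST → push 11. Stack: [13, 11]
BINARY_OP + → 13 + 11 = 24. Stack: [24]
STORE_FAST u → u=24. Stack: []
LOAD_FAST u → push 24. Stack: [24]
RETURN_VALUE → return 24.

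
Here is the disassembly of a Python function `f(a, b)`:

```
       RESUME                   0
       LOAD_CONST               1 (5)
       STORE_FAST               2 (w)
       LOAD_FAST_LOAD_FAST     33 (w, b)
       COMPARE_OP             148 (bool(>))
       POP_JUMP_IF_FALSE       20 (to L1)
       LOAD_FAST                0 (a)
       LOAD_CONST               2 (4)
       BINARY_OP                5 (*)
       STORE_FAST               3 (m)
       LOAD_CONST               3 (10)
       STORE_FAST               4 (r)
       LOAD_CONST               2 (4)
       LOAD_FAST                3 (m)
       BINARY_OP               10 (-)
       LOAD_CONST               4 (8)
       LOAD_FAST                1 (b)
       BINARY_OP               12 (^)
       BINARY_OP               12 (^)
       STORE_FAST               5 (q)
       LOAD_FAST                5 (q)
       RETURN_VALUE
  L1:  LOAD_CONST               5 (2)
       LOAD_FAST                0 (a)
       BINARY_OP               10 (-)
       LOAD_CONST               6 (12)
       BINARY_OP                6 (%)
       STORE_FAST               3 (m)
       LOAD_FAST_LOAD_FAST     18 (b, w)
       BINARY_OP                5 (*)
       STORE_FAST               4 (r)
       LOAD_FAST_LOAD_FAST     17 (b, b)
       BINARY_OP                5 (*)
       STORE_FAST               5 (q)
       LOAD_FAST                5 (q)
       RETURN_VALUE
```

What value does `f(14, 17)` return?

LOAD_CONST → push 5. Stack: [5]
STORE_FAST w → w=5. Stack: []
LOAD_FAST_LOAD_FAST w,b → push 5,17. Stack: [5, 17]
COMPARE_OP bool(>) → 5 vs 17 = False. Stack: [False]
POP_JUMP_IF_FALSE → pop False; jump. Stack: []
LOAD_CONST → push 2. Stack: [2]
LOAD_FAST a → push 14. Stack: [2, 14]
BINARY_OP - → 2 - 14 = -12. Stack: [-12]
LOAD_CONST → push 12. Stack: [-12, 12]
BINARY_OP % → -12 % 12 = 0. Stack: [0]
STORE_FAST m → m=0. Stack: []
LOAD_FAST_LOAD_FAST b,w → push 17,5. Stack: [17, 5]
BINARY_OP * → 17 * 5 = 85. Stack: [85]
STORE_FAST r → r=85. Stack: []
LOAD_FAST_LOAD_FAST b,b → push 17,17. Stack: [17, 17]
BINARY_OP * → 17 * 17 = 289. Stack: [289]
STORE_FAST q → q=289. Stack: []
LOAD_FAST q → push 289. Stack: [289]
RETURN_VALUE → return 289.

289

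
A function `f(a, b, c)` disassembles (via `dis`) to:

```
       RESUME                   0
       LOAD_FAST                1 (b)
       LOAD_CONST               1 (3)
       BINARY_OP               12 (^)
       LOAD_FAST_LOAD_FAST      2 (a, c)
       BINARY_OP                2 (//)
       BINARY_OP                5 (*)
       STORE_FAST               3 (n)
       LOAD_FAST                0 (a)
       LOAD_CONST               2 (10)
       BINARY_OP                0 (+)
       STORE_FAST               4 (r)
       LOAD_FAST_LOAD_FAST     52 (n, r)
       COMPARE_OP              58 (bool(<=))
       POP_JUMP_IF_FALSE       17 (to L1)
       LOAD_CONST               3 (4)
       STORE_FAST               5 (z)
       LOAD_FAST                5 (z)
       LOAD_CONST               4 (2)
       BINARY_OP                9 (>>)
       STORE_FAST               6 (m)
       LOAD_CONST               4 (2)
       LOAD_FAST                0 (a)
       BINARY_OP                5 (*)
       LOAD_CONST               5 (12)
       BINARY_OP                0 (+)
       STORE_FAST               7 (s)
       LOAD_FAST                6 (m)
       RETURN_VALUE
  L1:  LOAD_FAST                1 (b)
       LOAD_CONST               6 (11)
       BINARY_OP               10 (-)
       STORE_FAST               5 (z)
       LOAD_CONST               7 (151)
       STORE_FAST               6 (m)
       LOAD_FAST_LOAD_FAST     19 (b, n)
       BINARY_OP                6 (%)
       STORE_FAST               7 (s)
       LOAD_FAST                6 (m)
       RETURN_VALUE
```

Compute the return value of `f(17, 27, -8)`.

1

LOAD_FAST b → push 27. Stack: [27]
LOAD_CONST → push 3. Stack: [27, 3]
BINARY_OP ^ → 27 ^ 3 = 24. Stack: [24]
LOAD_FAST_LOAD_FAST a,c → push 17,-8. Stack: [24, 17, -8]
BINARY_OP // → 17 // -8 = -3. Stack: [24, -3]
BINARY_OP * → 24 * -3 = -72. Stack: [-72]
STORE_FAST n → n=-72. Stack: []
LOAD_FAST a → push 17. Stack: [17]
LOAD_CONST → push 10. Stack: [17, 10]
BINARY_OP + → 17 + 10 = 27. Stack: [27]
STORE_FAST r → r=27. Stack: []
LOAD_FAST_LOAD_FAST n,r → push -72,27. Stack: [-72, 27]
COMPARE_OP bool(<=) → -72 vs 27 = True. Stack: [True]
POP_JUMP_IF_FALSE → pop True; no jump. Stack: []
LOAD_CONST → push 4. Stack: [4]
STORE_FAST z → z=4. Stack: []
LOAD_FAST z → push 4. Stack: [4]
LOAD_CONST → push 2. Stack: [4, 2]
BINARY_OP >> → 4 >> 2 = 1. Stack: [1]
STORE_FAST m → m=1. Stack: []
LOAD_CONST → push 2. Stack: [2]
LOAD_FAST a → push 17. Stack: [2, 17]
BINARY_OP * → 2 * 17 = 34. Stack: [34]
LOAD_CONST → push 12. Stack: [34, 12]
BINARY_OP + → 34 + 12 = 46. Stack: [46]
STORE_FAST s → s=46. Stack: []
LOAD_FAST m → push 1. Stack: [1]
RETURN_VALUE → return 1.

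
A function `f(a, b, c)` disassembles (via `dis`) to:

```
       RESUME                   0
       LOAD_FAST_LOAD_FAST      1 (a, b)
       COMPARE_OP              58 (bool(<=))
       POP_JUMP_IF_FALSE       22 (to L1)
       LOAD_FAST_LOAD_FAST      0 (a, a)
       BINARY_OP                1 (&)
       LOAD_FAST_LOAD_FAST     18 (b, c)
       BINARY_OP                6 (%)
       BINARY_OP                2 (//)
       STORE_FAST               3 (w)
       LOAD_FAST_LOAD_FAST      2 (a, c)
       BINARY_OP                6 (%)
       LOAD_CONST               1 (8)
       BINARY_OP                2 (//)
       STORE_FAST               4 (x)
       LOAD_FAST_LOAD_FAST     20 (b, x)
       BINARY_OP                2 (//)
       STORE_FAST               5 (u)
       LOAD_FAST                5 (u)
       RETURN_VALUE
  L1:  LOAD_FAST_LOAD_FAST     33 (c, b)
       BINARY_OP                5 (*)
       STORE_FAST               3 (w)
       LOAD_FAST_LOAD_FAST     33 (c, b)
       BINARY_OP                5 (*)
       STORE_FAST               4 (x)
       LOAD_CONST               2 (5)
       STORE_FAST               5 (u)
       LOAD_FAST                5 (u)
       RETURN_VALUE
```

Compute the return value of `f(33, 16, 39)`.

5

LOAD_FAST_LOAD_FAST a,b → push 33,16. Stack: [33, 16]
COMPARE_OP bool(<=) → 33 vs 16 = False. Stack: [False]
POP_JUMP_IF_FALSE → pop False; jump. Stack: []
LOAD_FAST_LOAD_FAST c,b → push 39,16. Stack: [39, 16]
BINARY_OP * → 39 * 16 = 624. Stack: [624]
STORE_FAST w → w=624. Stack: []
LOAD_FAST_LOAD_FAST c,b → push 39,16. Stack: [39, 16]
BINARY_OP * → 39 * 16 = 624. Stack: [624]
STORE_FAST x → x=624. Stack: []
LOAD_CONST → push 5. Stack: [5]
STORE_FAST u → u=5. Stack: []
LOAD_FAST u → push 5. Stack: [5]
RETURN_VALUE → return 5.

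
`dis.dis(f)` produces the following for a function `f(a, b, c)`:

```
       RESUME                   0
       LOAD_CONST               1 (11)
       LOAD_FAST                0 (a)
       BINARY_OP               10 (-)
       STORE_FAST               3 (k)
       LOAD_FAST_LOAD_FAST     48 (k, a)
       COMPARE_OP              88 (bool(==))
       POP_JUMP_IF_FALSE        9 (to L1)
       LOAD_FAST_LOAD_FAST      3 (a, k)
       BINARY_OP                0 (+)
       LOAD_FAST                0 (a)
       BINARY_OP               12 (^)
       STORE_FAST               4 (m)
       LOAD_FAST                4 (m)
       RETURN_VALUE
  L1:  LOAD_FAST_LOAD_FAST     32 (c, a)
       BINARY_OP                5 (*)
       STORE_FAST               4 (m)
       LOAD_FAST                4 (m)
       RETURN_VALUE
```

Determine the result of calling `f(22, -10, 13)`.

286

LOAD_CONST → push 11. Stack: [11]
LOAD_FAST a → push 22. Stack: [11, 22]
BINARY_OP - → 11 - 22 = -11. Stack: [-11]
STORE_FAST k → k=-11. Stack: []
LOAD_FAST_LOAD_FAST k,a → push -11,22. Stack: [-11, 22]
COMPARE_OP bool(==) → -11 vs 22 = False. Stack: [False]
POP_JUMP_IF_FALSE → pop False; jump. Stack: []
LOAD_FAST_LOAD_FAST c,a → push 13,22. Stack: [13, 22]
BINARY_OP * → 13 * 22 = 286. Stack: [286]
STORE_FAST m → m=286. Stack: []
LOAD_FAST m → push 286. Stack: [286]
RETURN_VALUE → return 286.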